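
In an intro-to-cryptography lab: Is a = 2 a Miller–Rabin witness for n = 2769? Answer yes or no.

n − 1 = 2768 = 2^4 · 173, so s = 4 and d = 173.
x_0 = 2^173 mod 2769 = 2645.
x_0 is neither 1 nor 2768, so continue squaring.
x_1 = 2645^2 mod 2769 = 1531.
x_2 = 1531^2 mod 2769 = 1387.
x_3 = 1387^2 mod 2769 = 2083.
Reached i = s−1 = 3 without hitting −1: 2 is a Miller–Rabin witness and 2769 is composite.

yes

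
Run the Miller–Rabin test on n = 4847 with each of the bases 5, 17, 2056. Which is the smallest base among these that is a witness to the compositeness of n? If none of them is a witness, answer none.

5

n − 1 = 4846 = 2^1 · 2423, so s = 1 and d = 2423.
Base 5: x_0 = 5^2423 mod 4847 = 3295. x_0 ∉ {1, 4846} and s = 1, so 5 is a Miller–Rabin witness and 4847 is composite.
Base 17: x_0 = 17^2423 mod 4847 = 1660. x_0 ∉ {1, 4846} and s = 1, so 17 is a Miller–Rabin witness and 4847 is composite.
Base 2056: x_0 = 2056^2423 mod 4847 = 3592. x_0 ∉ {1, 4846} and s = 1, so 2056 is a Miller–Rabin witness and 4847 is composite.
The smallest witness among the given bases is 5.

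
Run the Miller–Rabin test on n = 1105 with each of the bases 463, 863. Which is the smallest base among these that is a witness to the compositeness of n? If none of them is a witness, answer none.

n − 1 = 1104 = 2^4 · 69, so s = 4 and d = 69.
Base 463: x_0 = 463^69 mod 1105 = 463. x_0 is neither 1 nor 1104, so continue squaring. x_1 = 463^2 mod 1105 = 1104. x_1 ≡ −1, so 463 is not a witness.
Base 863: x_0 = 863^69 mod 1105 = 863. x_0 is neither 1 nor 1104, so continue squaring. x_1 = 863^2 mod 1105 = 1104. x_1 ≡ −1, so 863 is not a witness.
No listed base is a witness for 1105.

none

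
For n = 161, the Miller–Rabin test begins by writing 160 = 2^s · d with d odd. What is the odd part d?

Halving: 160 → 80 → 40 → 20 → 10 → 5; 5 is odd.
So 160 = 2^5 · 5.

5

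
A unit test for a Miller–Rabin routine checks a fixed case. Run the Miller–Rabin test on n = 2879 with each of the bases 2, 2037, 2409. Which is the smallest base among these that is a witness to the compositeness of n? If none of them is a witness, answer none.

none

n − 1 = 2878 = 2^1 · 1439, so s = 1 and d = 1439.
Base 2: x_0 = 2^1439 mod 2879 = 1. x_0 = 1, so 2 is not a witness.
Base 2037: x_0 = 2037^1439 mod 2879 = 2878. x_0 = 2878 ≡ −1, so 2037 is not a witness.
Base 2409: x_0 = 2409^1439 mod 2879 = 1. x_0 = 1, so 2409 is not a witness.
No listed base is a witness for 2879.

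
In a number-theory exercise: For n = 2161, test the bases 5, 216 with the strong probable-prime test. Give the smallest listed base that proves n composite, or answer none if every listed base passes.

none

n − 1 = 2160 = 2^4 · 135, so s = 4 and d = 135.
Base 5: x_0 = 5^135 mod 2161 = 335. x_0 is neither 1 nor 2160, so continue squaring. x_1 = 335^2 mod 2161 = 2014. x_2 = 2014^2 mod 2161 = 2160. x_2 ≡ −1, so 5 is not a witness.
Base 216: x_0 = 216^135 mod 2161 = 1. x_0 = 1, so 216 is not a witness.
No listed base is a witness for 2161.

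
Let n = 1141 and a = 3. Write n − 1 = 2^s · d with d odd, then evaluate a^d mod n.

790

n − 1 = 1140 = 2^2 · 285, so s = 2 and d = 285.
Repeated squaring mod 1141: 3^1 ≡ 3, 3^2 ≡ 9, 3^4 ≡ 81, 3^8 ≡ 856, 3^16 ≡ 214, 3^32 ≡ 156, 3^64 ≡ 375, 3^128 ≡ 282, 3^256 ≡ 795.
285 = 256 + 16 + 8 + 4 + 1, so 3^285 ≡ 795·214·856·81·3 ≡ 790 (mod 1141).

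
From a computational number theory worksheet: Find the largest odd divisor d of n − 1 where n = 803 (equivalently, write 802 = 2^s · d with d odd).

Halving: 802 → 401; 401 is odd.
So 802 = 2^1 · 401.

401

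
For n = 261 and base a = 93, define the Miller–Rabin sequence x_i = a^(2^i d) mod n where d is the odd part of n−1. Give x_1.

252

n − 1 = 260 = 2^2 · 65, so s = 2 and d = 65.
x_0 = 93^65 mod 261 = 225.
x_1 = 225^2 mod 261 = 252.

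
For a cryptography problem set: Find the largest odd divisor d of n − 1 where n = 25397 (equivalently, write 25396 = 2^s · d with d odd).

Halving: 25396 → 12698 → 6349; 6349 is odd.
So 25396 = 2^2 · 6349.

6349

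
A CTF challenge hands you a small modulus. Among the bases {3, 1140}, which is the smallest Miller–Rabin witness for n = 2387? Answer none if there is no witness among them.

n − 1 = 2386 = 2^1 · 1193, so s = 1 and d = 1193.
Base 3: x_0 = 3^1193 mod 2387 = 1468. x_0 ∉ {1, 2386} and s = 1, so 3 is a Miller–Rabin witness and 2387 is composite.
Base 1140: x_0 = 1140^1193 mod 2387 = 1168. x_0 ∉ {1, 2386} and s = 1, so 1140 is a Miller–Rabin witness and 2387 is composite.
The smallest witness among the given bases is 3.

3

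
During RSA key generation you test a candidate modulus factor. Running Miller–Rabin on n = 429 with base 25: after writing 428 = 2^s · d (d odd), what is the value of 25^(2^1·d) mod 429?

n − 1 = 428 = 2^2 · 107, so s = 2 and d = 107.
x_0 = 25^107 mod 429 = 64.
x_1 = 64^2 mod 429 = 235.

235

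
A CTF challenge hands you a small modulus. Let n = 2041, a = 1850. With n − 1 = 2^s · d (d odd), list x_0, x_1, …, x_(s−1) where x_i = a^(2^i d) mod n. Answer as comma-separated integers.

1390, 1314, 1951

n − 1 = 2040 = 2^3 · 255, so s = 3 and d = 255.
x_0 = 1850^255 mod 2041 = 1390.
x_1 = 1390^2 mod 2041 = 1314.
x_2 = 1314^2 mod 2041 = 1951.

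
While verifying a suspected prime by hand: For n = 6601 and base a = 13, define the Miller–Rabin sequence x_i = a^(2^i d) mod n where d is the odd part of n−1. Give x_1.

n − 1 = 6600 = 2^3 · 825, so s = 3 and d = 825.
x_0 = 13^825 mod 6601 = 3037.
x_1 = 3037^2 mod 6601 = 1772.

1772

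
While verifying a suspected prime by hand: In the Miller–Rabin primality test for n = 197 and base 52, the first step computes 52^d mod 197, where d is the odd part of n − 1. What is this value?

n − 1 = 196 = 2^2 · 49, so s = 2 and d = 49.
Repeated squaring mod 197: 52^1 ≡ 52, 52^2 ≡ 143, 52^4 ≡ 158, 52^8 ≡ 142, 52^16 ≡ 70, 52^32 ≡ 172.
49 = 32 + 16 + 1, so 52^49 ≡ 172·70·52 ≡ 14 (mod 197).

14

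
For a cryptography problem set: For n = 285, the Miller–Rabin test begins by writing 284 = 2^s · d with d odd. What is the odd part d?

71

Halving: 284 → 142 → 71; 71 is odd.
So 284 = 2^2 · 71.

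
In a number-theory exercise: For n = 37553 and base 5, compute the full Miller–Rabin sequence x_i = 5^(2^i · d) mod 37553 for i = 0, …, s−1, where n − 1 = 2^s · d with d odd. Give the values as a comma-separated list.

n − 1 = 37552 = 2^4 · 2347, so s = 4 and d = 2347.
x_0 = 5^2347 mod 37553 = 12319.
x_1 = 12319^2 mod 37553 = 6088.
x_2 = 6088^2 mod 37553 = 36486.
x_3 = 36486^2 mod 37553 = 11899.

12319, 6088, 36486, 11899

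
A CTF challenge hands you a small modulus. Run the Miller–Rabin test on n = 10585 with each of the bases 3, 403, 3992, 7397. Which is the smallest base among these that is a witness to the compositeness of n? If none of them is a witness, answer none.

none

n − 1 = 10584 = 2^3 · 1323, so s = 3 and d = 1323.
Base 3: x_0 = 3^1323 mod 10585 = 8422. x_0 is neither 1 nor 10584, so continue squaring. x_1 = 8422^2 mod 10585 = 10584. x_1 ≡ −1, so 3 is not a witness.
Base 403: x_0 = 403^1323 mod 10585 = 9152. x_0 is neither 1 nor 10584, so continue squaring. x_1 = 9152^2 mod 10585 = 10584. x_1 ≡ −1, so 403 is not a witness.
Base 3992: x_0 = 3992^1323 mod 10585 = 1433. x_0 is neither 1 nor 10584, so continue squaring. x_1 = 1433^2 mod 10585 = 10584. x_1 ≡ −1, so 3992 is not a witness.
Base 7397: x_0 = 7397^1323 mod 10585 = 4188. x_0 is neither 1 nor 10584, so continue squaring. x_1 = 4188^2 mod 10585 = 10584. x_1 ≡ −1, so 7397 is not a witness.
No listed base is a witness for 10585.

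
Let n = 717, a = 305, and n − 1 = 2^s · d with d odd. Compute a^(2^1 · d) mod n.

544

n − 1 = 716 = 2^2 · 179, so s = 2 and d = 179.
x_0 = 305^179 mod 717 = 122.
x_1 = 122^2 mod 717 = 544.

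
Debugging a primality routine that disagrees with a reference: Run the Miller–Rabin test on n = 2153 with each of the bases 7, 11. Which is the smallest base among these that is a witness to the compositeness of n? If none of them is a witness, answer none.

none

n − 1 = 2152 = 2^3 · 269, so s = 3 and d = 269.
Base 7: x_0 = 7^269 mod 2153 = 1. x_0 = 1, so 7 is not a witness.
Base 11: x_0 = 11^269 mod 2153 = 1907. x_0 is neither 1 nor 2152, so continue squaring. x_1 = 1907^2 mod 2153 = 232. x_2 = 232^2 mod 2153 = 2152. x_2 ≡ −1, so 11 is not a witness.
No listed base is a witness for 2153.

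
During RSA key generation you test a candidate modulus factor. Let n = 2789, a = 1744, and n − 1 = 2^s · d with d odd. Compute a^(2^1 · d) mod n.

n − 1 = 2788 = 2^2 · 697, so s = 2 and d = 697.
x_0 = 1744^697 mod 2789 = 1.
x_1 = 1^2 mod 2789 = 1.

1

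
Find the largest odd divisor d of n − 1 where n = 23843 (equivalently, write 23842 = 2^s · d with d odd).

Halving: 23842 → 11921; 11921 is odd.
So 23842 = 2^1 · 11921.

11921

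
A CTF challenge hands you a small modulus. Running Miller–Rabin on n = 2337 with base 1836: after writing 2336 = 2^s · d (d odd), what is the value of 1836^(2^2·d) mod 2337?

n − 1 = 2336 = 2^5 · 73, so s = 5 and d = 73.
Repeated squaring mod 2337: 1836^1 ≡ 1836, 1836^2 ≡ 942, 1836^4 ≡ 1641, 1836^8 ≡ 657, 1836^16 ≡ 1641, 1836^32 ≡ 657, 1836^64 ≡ 1641.
73 = 64 + 8 + 1, so 1836^73 ≡ 1641·657·1836 ≡ 1836 (mod 2337).
x_0 = 1836.
x_1 = 1836^2 mod 2337 = 942.
x_2 = 942^2 mod 2337 = 1641.

1641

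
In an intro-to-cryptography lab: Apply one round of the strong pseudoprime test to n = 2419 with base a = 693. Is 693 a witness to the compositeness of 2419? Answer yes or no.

n − 1 = 2418 = 2^1 · 1209, so s = 1 and d = 1209.
x_0 = 693^1209 mod 2419 = 1527.
x_0 ∉ {1, 2418} and s = 1, so 693 is a Miller–Rabin witness and 2419 is composite.

yes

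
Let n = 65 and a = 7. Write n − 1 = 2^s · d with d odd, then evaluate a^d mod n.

n − 1 = 64 = 2^6 · 1, so s = 6 and d = 1.
7^1 mod 65 = 7.

7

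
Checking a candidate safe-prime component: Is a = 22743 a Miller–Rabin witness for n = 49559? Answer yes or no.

n − 1 = 49558 = 2^1 · 24779, so s = 1 and d = 24779.
x_0 = 22743^24779 mod 49559 = 1.
x_0 = 1, so 22743 is not a witness.

no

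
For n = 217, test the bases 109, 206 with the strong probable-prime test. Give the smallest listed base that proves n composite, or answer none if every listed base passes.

n − 1 = 216 = 2^3 · 27, so s = 3 and d = 27.
Base 109: x_0 = 109^27 mod 217 = 8. x_0 is neither 1 nor 216, so continue squaring. x_1 = 8^2 mod 217 = 64. x_2 = 64^2 mod 217 = 190. Reached i = s−1 = 2 without hitting −1: 109 is a Miller–Rabin witness and 217 is composite.
Base 206: x_0 = 206^27 mod 217 = 202. x_0 is neither 1 nor 216, so continue squaring. x_1 = 202^2 mod 217 = 8. x_2 = 8^2 mod 217 = 64. Reached i = s−1 = 2 without hitting −1: 206 is a Miller–Rabin witness and 217 is composite.
The smallest witness among the given bases is 109.

109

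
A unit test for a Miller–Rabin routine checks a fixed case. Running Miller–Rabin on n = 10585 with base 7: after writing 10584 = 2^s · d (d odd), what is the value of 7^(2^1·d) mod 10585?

n − 1 = 10584 = 2^3 · 1323, so s = 3 and d = 1323.
x_0 = 7^1323 mod 10585 = 5453.
x_1 = 5453^2 mod 10585 = 1944.

1944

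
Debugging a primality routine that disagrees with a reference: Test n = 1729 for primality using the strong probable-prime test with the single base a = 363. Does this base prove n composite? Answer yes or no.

no

n − 1 = 1728 = 2^6 · 27, so s = 6 and d = 27.
Repeated squaring mod 1729: 363^1 ≡ 363, 363^2 ≡ 365, 363^4 ≡ 92, 363^8 ≡ 1548, 363^16 ≡ 1639.
27 = 16 + 8 + 2 + 1, so 363^27 ≡ 1639·1548·365·363 ≡ 1728 (mod 1729).
x_0 = 363^27 mod 1729 = 1728.
x_0 = 1728 ≡ −1, so 363 is not a witness.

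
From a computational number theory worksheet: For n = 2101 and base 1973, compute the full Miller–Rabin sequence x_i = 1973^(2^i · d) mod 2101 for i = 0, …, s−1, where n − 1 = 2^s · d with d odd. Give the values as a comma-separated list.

n − 1 = 2100 = 2^2 · 525, so s = 2 and d = 525.
x_0 = 1973^525 mod 2101 = 903.
x_1 = 903^2 mod 2101 = 221.

903, 221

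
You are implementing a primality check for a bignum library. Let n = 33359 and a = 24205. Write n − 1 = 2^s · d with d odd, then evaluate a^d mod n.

n − 1 = 33358 = 2^1 · 16679, so s = 1 and d = 16679.
24205^16679 mod 33359 = 33358.

33358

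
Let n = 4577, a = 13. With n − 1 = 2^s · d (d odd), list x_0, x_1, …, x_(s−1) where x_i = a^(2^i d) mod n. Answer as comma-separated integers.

576, 2232, 2048, 1772, 162

n − 1 = 4576 = 2^5 · 143, so s = 5 and d = 143.
x_0 = 13^143 mod 4577 = 576.
x_1 = 576^2 mod 4577 = 2232.
x_2 = 2232^2 mod 4577 = 2048.
x_3 = 2048^2 mod 4577 = 1772.
x_4 = 1772^2 mod 4577 = 162.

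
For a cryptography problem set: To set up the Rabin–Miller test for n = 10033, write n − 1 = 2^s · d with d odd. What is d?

Halving: 10032 → 5016 → 2508 → 1254 → 627; 627 is odd.
So 10032 = 2^4 · 627.

627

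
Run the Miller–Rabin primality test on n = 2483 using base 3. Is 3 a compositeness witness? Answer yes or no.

n − 1 = 2482 = 2^1 · 1241, so s = 1 and d = 1241.
x_0 = 3^1241 mod 2483 = 347.
x_0 ∉ {1, 2482} and s = 1, so 3 is a Miller–Rabin witness and 2483 is composite.

yes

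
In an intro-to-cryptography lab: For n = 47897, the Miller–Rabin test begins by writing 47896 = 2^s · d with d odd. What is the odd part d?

Halving: 47896 → 23948 → 11974 → 5987; 5987 is odd.
So 47896 = 2^3 · 5987.

5987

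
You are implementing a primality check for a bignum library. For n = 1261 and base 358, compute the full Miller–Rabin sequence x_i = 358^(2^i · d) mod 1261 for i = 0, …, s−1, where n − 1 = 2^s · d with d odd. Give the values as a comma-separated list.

n − 1 = 1260 = 2^2 · 315, so s = 2 and d = 315.
x_0 = 358^315 mod 1261 = 707.
x_1 = 707^2 mod 1261 = 493.

707, 493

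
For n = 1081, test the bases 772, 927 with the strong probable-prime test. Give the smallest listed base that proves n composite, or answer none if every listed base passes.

772

n − 1 = 1080 = 2^3 · 135, so s = 3 and d = 135.
Base 772: x_0 = 772^135 mod 1081 = 127. x_0 is neither 1 nor 1080, so continue squaring. x_1 = 127^2 mod 1081 = 995. x_2 = 995^2 mod 1081 = 910. Reached i = s−1 = 2 without hitting −1: 772 is a Miller–Rabin witness and 1081 is composite.
Base 927: x_0 = 927^135 mod 1081 = 803. x_0 is neither 1 nor 1080, so continue squaring. x_1 = 803^2 mod 1081 = 533. x_2 = 533^2 mod 1081 = 867. Reached i = s−1 = 2 without hitting −1: 927 is a Miller–Rabin witness and 1081 is composite.
The smallest witness among the given bases is 772.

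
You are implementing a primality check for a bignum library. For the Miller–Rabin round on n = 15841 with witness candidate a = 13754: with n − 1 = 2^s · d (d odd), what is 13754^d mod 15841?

6726

n − 1 = 15840 = 2^5 · 495, so s = 5 and d = 495.
13754^495 mod 15841 = 6726.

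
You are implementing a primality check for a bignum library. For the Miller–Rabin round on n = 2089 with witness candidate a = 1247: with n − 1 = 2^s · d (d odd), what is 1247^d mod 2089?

n − 1 = 2088 = 2^3 · 261, so s = 3 and d = 261.
1247^261 mod 2089 = 1300.

1300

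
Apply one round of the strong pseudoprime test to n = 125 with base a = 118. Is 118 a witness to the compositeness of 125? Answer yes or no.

n − 1 = 124 = 2^2 · 31, so s = 2 and d = 31.
By repeated squaring, 118^31 ≡ 7 (mod 125).
x_0 = 118^31 mod 125 = 7.
x_0 is neither 1 nor 124, so continue squaring.
x_1 = 7^2 mod 125 = 49.
Reached i = s−1 = 1 without hitting −1: 118 is a Miller–Rabin witness and 125 is composite.

yes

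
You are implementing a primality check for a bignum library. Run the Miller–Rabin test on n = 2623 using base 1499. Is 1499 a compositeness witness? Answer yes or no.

n − 1 = 2622 = 2^1 · 1311, so s = 1 and d = 1311.
x_0 = 1499^1311 mod 2623 = 1375.
x_0 ∉ {1, 2622} and s = 1, so 1499 is a Miller–Rabin witness and 2623 is composite.

yes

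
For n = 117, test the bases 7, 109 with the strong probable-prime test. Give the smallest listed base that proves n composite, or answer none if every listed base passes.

n − 1 = 116 = 2^2 · 29, so s = 2 and d = 29.
Base 7: x_0 = 7^29 mod 117 = 76. x_0 is neither 1 nor 116, so continue squaring. x_1 = 76^2 mod 117 = 43. Reached i = s−1 = 1 without hitting −1: 7 is a Miller–Rabin witness and 117 is composite.
Base 109: x_0 = 109^29 mod 117 = 109. x_0 is neither 1 nor 116, so continue squaring. x_1 = 109^2 mod 117 = 64. Reached i = s−1 = 1 without hitting −1: 109 is a Miller–Rabin witness and 117 is composite.
The smallest witness among the given bases is 7.

7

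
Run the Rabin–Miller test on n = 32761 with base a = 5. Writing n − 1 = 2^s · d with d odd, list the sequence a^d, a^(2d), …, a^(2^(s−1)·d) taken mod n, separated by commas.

11585, 23169, 13576

n − 1 = 32760 = 2^3 · 4095, so s = 3 and d = 4095.
x_0 = 5^4095 mod 32761 = 11585.
x_1 = 11585^2 mod 32761 = 23169.
x_2 = 23169^2 mod 32761 = 13576.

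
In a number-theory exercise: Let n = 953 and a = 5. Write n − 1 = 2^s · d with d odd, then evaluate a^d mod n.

617

n − 1 = 952 = 2^3 · 119, so s = 3 and d = 119.
5^119 mod 953 = 617.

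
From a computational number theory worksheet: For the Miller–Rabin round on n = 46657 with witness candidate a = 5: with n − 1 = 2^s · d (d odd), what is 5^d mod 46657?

746

n − 1 = 46656 = 2^6 · 729, so s = 6 and d = 729.
Repeated squaring mod 46657: 5^1 ≡ 5, 5^2 ≡ 25, 5^4 ≡ 625, 5^8 ≡ 17369, 5^16 ≡ 44656, 5^32 ≡ 38156, 5^64 ≡ 41965, 5^128 ≡ 39417, 5^256 ≡ 21789, 5^512 ≡ 25546.
729 = 512 + 128 + 64 + 16 + 8 + 1, so 5^729 ≡ 25546·39417·41965·44656·17369·5 ≡ 746 (mod 46657).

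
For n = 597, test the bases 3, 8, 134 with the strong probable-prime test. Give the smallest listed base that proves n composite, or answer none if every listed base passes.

n − 1 = 596 = 2^2 · 149, so s = 2 and d = 149.
Base 3: x_0 = 3^149 mod 597 = 384. x_0 is neither 1 nor 596, so continue squaring. x_1 = 384^2 mod 597 = 594. Reached i = s−1 = 1 without hitting −1: 3 is a Miller–Rabin witness and 597 is composite.
Base 8: x_0 = 8^149 mod 597 = 239. x_0 is neither 1 nor 596, so continue squaring. x_1 = 239^2 mod 597 = 406. Reached i = s−1 = 1 without hitting −1: 8 is a Miller–Rabin witness and 597 is composite.
Base 134: x_0 = 134^149 mod 597 = 341. x_0 is neither 1 nor 596, so continue squaring. x_1 = 341^2 mod 597 = 463. Reached i = s−1 = 1 without hitting −1: 134 is a Miller–Rabin witness and 597 is composite.
The smallest witness among the given bases is 3.

3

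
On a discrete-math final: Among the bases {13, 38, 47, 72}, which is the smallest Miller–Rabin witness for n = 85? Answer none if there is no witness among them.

n − 1 = 84 = 2^2 · 21, so s = 2 and d = 21.
Base 13: x_0 = 13^21 mod 85 = 13. x_0 is neither 1 nor 84, so continue squaring. x_1 = 13^2 mod 85 = 84. x_1 ≡ −1, so 13 is not a witness.
Base 38: x_0 = 38^21 mod 85 = 38. x_0 is neither 1 nor 84, so continue squaring. x_1 = 38^2 mod 85 = 84. x_1 ≡ −1, so 38 is not a witness.
Base 47: x_0 = 47^21 mod 85 = 47. x_0 is neither 1 nor 84, so continue squaring. x_1 = 47^2 mod 85 = 84. x_1 ≡ −1, so 47 is not a witness.
Base 72: x_0 = 72^21 mod 85 = 72. x_0 is neither 1 nor 84, so continue squaring. x_1 = 72^2 mod 85 = 84. x_1 ≡ −1, so 72 is not a witness.
No listed base is a witness for 85.

none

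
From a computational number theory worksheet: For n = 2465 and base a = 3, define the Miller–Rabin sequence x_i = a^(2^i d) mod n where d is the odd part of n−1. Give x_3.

1886

n − 1 = 2464 = 2^5 · 77, so s = 5 and d = 77.
By repeated squaring, 3^77 ≡ 2018 (mod 2465).
x_0 = 2018.
x_1 = 2018^2 mod 2465 = 144.
x_2 = 144^2 mod 2465 = 1016.
x_3 = 1016^2 mod 2465 = 1886.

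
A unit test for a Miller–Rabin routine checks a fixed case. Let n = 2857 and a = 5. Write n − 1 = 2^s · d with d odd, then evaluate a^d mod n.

n − 1 = 2856 = 2^3 · 357, so s = 3 and d = 357.
5^357 mod 2857 = 933.

933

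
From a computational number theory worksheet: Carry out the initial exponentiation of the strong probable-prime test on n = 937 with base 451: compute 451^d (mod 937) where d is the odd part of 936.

n − 1 = 936 = 2^3 · 117, so s = 3 and d = 117.
451^117 mod 937 = 1.

1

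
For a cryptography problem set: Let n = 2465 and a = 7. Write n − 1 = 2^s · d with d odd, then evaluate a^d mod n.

2437

n − 1 = 2464 = 2^5 · 77, so s = 5 and d = 77.
7^77 mod 2465 = 2437.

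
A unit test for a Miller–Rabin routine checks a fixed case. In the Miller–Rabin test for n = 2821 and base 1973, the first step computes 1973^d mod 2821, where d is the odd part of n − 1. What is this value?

2729

n − 1 = 2820 = 2^2 · 705, so s = 2 and d = 705.
Repeated squaring mod 2821: 1973^1 ≡ 1973, 1973^2 ≡ 2570, 1973^4 ≡ 939, 1973^8 ≡ 1569, 1973^16 ≡ 1849, 1973^32 ≡ 2570, 1973^64 ≡ 939, 1973^128 ≡ 1569, 1973^256 ≡ 1849, 1973^512 ≡ 2570.
705 = 512 + 128 + 64 + 1, so 1973^705 ≡ 2570·1569·939·1973 ≡ 2729 (mod 2821).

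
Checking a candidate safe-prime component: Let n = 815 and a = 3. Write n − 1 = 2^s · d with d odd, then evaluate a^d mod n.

n − 1 = 814 = 2^1 · 407, so s = 1 and d = 407.
By repeated squaring, 3^407 ≡ 317 (mod 815).

317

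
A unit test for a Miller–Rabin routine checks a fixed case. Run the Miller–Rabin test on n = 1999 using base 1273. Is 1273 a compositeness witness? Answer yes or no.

n − 1 = 1998 = 2^1 · 999, so s = 1 and d = 999.
Repeated squaring mod 1999: 1273^1 ≡ 1273, 1273^2 ≡ 1339, 1273^4 ≡ 1817, 1273^8 ≡ 1140, 1273^16 ≡ 250, 1273^32 ≡ 531, 1273^64 ≡ 102, 1273^128 ≡ 409, 1273^256 ≡ 1364, 1273^512 ≡ 1426.
999 = 512 + 256 + 128 + 64 + 32 + 4 + 2 + 1, so 1273^999 ≡ 1426·1364·409·102·531·1817·1339·1273 ≡ 1 (mod 1999).
x_0 = 1273^999 mod 1999 = 1.
x_0 = 1, so 1273 is not a witness.

no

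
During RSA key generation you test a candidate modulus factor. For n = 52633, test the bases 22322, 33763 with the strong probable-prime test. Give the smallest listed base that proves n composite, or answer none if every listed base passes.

none

n − 1 = 52632 = 2^3 · 6579, so s = 3 and d = 6579.
Base 22322: x_0 = 22322^6579 mod 52633 = 52632. x_0 = 52632 ≡ −1, so 22322 is not a witness.
Base 33763: x_0 = 33763^6579 mod 52633 = 1. x_0 = 1, so 33763 is not a witness.
No listed base is a witness for 52633.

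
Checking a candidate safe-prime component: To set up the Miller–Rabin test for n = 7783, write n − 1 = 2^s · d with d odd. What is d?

3891

Halving: 7782 → 3891; 3891 is odd.
So 7782 = 2^1 · 3891.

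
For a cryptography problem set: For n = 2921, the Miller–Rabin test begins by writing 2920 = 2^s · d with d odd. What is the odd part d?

365

Halving: 2920 → 1460 → 730 → 365; 365 is odd.
So 2920 = 2^3 · 365.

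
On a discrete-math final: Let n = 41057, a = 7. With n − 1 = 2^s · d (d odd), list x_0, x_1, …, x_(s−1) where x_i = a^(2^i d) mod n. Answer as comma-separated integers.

12767, 41056, 1, 1, 1

n − 1 = 41056 = 2^5 · 1283, so s = 5 and d = 1283.
x_0 = 7^1283 mod 41057 = 12767.
x_1 = 12767^2 mod 41057 = 41056.
x_2 = 41056^2 mod 41057 = 1.
x_3 = 1^2 mod 41057 = 1.
x_4 = 1^2 mod 41057 = 1.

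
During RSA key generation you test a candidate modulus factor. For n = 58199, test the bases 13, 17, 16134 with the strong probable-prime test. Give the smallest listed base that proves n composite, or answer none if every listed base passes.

n − 1 = 58198 = 2^1 · 29099, so s = 1 and d = 29099.
Base 13: x_0 = 13^29099 mod 58199 = 58198. x_0 = 58198 ≡ −1, so 13 is not a witness.
Base 17: x_0 = 17^29099 mod 58199 = 1. x_0 = 1, so 17 is not a witness.
Base 16134: x_0 = 16134^29099 mod 58199 = 58198. x_0 = 58198 ≡ −1, so 16134 is not a witness.
No listed base is a witness for 58199.

none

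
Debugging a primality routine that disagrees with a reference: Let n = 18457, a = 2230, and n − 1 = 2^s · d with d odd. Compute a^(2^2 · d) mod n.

n − 1 = 18456 = 2^3 · 2307, so s = 3 and d = 2307.
Repeated squaring mod 18457: 2230^1 ≡ 2230, 2230^2 ≡ 7967, 2230^4 ≡ 17923, 2230^8 ≡ 8301, 2230^16 ≡ 6620, 2230^32 ≡ 7482, 2230^64 ≡ 243, 2230^128 ≡ 3678, 2230^256 ≡ 17160, 2230^512 ≡ 2622, 2230^1024 ≡ 8880, 2230^2048 ≡ 6096.
2307 = 2048 + 256 + 2 + 1, so 2230^2307 ≡ 6096·17160·7967·2230 ≡ 2550 (mod 18457).
x_0 = 2550.
x_1 = 2550^2 mod 18457 = 5636.
x_2 = 5636^2 mod 18457 = 18456.

18456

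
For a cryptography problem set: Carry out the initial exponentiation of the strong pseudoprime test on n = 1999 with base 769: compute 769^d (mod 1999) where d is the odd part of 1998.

n − 1 = 1998 = 2^1 · 999, so s = 1 and d = 999.
769^999 mod 1999 = 1.

1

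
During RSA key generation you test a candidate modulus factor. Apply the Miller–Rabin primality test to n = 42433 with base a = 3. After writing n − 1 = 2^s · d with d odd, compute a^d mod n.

11936

n − 1 = 42432 = 2^6 · 663, so s = 6 and d = 663.
3^663 mod 42433 = 11936.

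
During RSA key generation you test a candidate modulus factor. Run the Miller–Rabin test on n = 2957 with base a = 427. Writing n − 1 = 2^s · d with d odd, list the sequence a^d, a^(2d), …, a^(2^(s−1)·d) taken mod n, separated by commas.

n − 1 = 2956 = 2^2 · 739, so s = 2 and d = 739.
x_0 = 427^739 mod 2957 = 1.
x_1 = 1^2 mod 2957 = 1.

1, 1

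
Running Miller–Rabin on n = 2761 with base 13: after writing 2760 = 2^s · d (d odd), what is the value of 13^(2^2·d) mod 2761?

1068

n − 1 = 2760 = 2^3 · 345, so s = 3 and d = 345.
By repeated squaring, 13^345 ≡ 571 (mod 2761).
x_0 = 571.
x_1 = 571^2 mod 2761 = 243.
x_2 = 243^2 mod 2761 = 1068.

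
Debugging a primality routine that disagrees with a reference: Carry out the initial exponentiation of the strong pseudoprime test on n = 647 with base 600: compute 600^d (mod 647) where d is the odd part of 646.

n − 1 = 646 = 2^1 · 323, so s = 1 and d = 323.
By repeated squaring, 600^323 ≡ 1 (mod 647).

1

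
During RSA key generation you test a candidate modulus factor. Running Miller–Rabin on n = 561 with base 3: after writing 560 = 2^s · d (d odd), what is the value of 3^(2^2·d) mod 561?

276

n − 1 = 560 = 2^4 · 35, so s = 4 and d = 35.
x_0 = 3^35 mod 561 = 78.
x_1 = 78^2 mod 561 = 474.
x_2 = 474^2 mod 561 = 276.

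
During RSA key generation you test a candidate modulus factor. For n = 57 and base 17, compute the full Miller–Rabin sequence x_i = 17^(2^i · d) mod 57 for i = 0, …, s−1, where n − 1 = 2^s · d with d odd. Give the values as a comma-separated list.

n − 1 = 56 = 2^3 · 7, so s = 3 and d = 7.
x_0 = 17^7 mod 57 = 5.
x_1 = 5^2 mod 57 = 25.
x_2 = 25^2 mod 57 = 55.

5, 25, 55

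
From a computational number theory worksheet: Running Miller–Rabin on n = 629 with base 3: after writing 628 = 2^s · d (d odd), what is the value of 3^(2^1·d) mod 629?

382

n − 1 = 628 = 2^2 · 157, so s = 2 and d = 157.
x_0 = 3^157 mod 629 = 437.
x_1 = 437^2 mod 629 = 382.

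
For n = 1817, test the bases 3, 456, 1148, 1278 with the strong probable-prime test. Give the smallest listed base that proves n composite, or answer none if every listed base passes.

3

n − 1 = 1816 = 2^3 · 227, so s = 3 and d = 227.
Base 3: x_0 = 3^227 mod 1817 = 692. x_0 is neither 1 nor 1816, so continue squaring. x_1 = 692^2 mod 1817 = 993. x_2 = 993^2 mod 1817 = 1235. Reached i = s−1 = 2 without hitting −1: 3 is a Miller–Rabin witness and 1817 is composite.
Base 456: x_0 = 456^227 mod 1817 = 199. x_0 is neither 1 nor 1816, so continue squaring. x_1 = 199^2 mod 1817 = 1444. x_2 = 1444^2 mod 1817 = 1037. Reached i = s−1 = 2 without hitting −1: 456 is a Miller–Rabin witness and 1817 is composite.
Base 1148: x_0 = 1148^227 mod 1817 = 953. x_0 is neither 1 nor 1816, so continue squaring. x_1 = 953^2 mod 1817 = 1526. x_2 = 1526^2 mod 1817 = 1099. Reached i = s−1 = 2 without hitting −1: 1148 is a Miller–Rabin witness and 1817 is composite.
Base 1278: x_0 = 1278^227 mod 1817 = 1297. x_0 is neither 1 nor 1816, so continue squaring. x_1 = 1297^2 mod 1817 = 1484. x_2 = 1484^2 mod 1817 = 52. Reached i = s−1 = 2 without hitting −1: 1278 is a Miller–Rabin witness and 1817 is composite.
The smallest witness among the given bases is 3.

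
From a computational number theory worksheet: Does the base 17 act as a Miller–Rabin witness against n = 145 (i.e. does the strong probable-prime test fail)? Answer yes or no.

no

n − 1 = 144 = 2^4 · 9, so s = 4 and d = 9.
x_0 = 17^9 mod 145 = 17.
x_0 is neither 1 nor 144, so continue squaring.
x_1 = 17^2 mod 145 = 144.
x_1 ≡ −1, so 17 is not a witness.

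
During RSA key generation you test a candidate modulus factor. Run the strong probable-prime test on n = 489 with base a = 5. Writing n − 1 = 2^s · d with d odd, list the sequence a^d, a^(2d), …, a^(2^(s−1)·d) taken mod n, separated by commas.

n − 1 = 488 = 2^3 · 61, so s = 3 and d = 61.
x_0 = 5^61 mod 489 = 374.
x_1 = 374^2 mod 489 = 22.
x_2 = 22^2 mod 489 = 484.

374, 22, 484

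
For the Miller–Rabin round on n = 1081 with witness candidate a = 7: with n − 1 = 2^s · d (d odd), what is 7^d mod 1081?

n − 1 = 1080 = 2^3 · 135, so s = 3 and d = 135.
7^135 mod 1081 = 366.

366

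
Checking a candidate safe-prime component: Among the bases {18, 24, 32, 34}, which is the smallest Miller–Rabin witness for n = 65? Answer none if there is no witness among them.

n − 1 = 64 = 2^6 · 1, so s = 6 and d = 1.
Base 18: x_0 = 18^1 mod 65 = 18. x_0 is neither 1 nor 64, so continue squaring. x_1 = 18^2 mod 65 = 64. x_1 ≡ −1, so 18 is not a witness.
Base 24: x_0 = 24^1 mod 65 = 24. x_0 is neither 1 nor 64, so continue squaring. x_1 = 24^2 mod 65 = 56. x_2 = 56^2 mod 65 = 16. x_3 = 16^2 mod 65 = 61. x_4 = 61^2 mod 65 = 16. x_5 = 16^2 mod 65 = 61. Reached i = s−1 = 5 without hitting −1: 24 is a Miller–Rabin witness and 65 is composite.
Base 32: x_0 = 32^1 mod 65 = 32. x_0 is neither 1 nor 64, so continue squaring. x_1 = 32^2 mod 65 = 49. x_2 = 49^2 mod 65 = 61. x_3 = 61^2 mod 65 = 16. x_4 = 16^2 mod 65 = 61. x_5 = 61^2 mod 65 = 16. Reached i = s−1 = 5 without hitting −1: 32 is a Miller–Rabin witness and 65 is composite.
Base 34: x_0 = 34^1 mod 65 = 34. x_0 is neither 1 nor 64, so continue squaring. x_1 = 34^2 mod 65 = 51. x_2 = 51^2 mod 65 = 1. x_2 = 1 but x_1 ≠ ±1, a nontrivial square root of 1 — 34 is a witness and 65 is composite.
The smallest witness among the given bases is 24.

24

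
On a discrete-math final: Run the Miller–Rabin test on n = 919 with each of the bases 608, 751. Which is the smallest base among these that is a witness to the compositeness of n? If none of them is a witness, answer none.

n − 1 = 918 = 2^1 · 459, so s = 1 and d = 459.
Base 608: x_0 = 608^459 mod 919 = 918. x_0 = 918 ≡ −1, so 608 is not a witness.
Base 751: x_0 = 751^459 mod 919 = 918. x_0 = 918 ≡ −1, so 751 is not a witness.
No listed base is a witness for 919.

none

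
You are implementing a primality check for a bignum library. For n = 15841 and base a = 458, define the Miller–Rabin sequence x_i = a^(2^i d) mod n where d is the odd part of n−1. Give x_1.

3039

n − 1 = 15840 = 2^5 · 495, so s = 5 and d = 495.
x_0 = 458^495 mod 15841 = 5424.
x_1 = 5424^2 mod 15841 = 3039.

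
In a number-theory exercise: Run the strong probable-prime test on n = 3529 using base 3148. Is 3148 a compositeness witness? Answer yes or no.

no

n − 1 = 3528 = 2^3 · 441, so s = 3 and d = 441.
x_0 = 3148^441 mod 3529 = 3528.
x_0 = 3528 ≡ −1, so 3148 is not a witness.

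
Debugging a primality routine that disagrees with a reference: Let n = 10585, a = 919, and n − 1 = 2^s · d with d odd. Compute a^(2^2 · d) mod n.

n − 1 = 10584 = 2^3 · 1323, so s = 3 and d = 1323.
Repeated squaring mod 10585: 919^1 ≡ 919, 919^2 ≡ 8346, 919^4 ≡ 6416, 919^8 ≡ 10576, 919^16 ≡ 81, 919^32 ≡ 6561, 919^64 ≡ 8111, 919^128 ≡ 2546, 919^256 ≡ 4096, 919^512 ≡ 10576, 919^1024 ≡ 81.
1323 = 1024 + 256 + 32 + 8 + 2 + 1, so 919^1323 ≡ 81·4096·6561·10576·8346·919 ≡ 7164 (mod 10585).
x_0 = 7164.
x_1 = 7164^2 mod 10585 = 6816.
x_2 = 6816^2 mod 10585 = 291.

291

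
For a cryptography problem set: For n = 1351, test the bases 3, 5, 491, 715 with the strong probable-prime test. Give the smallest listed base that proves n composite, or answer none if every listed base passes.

n − 1 = 1350 = 2^1 · 675, so s = 1 and d = 675.
Base 3: x_0 = 3^675 mod 1351 = 27. x_0 ∉ {1, 1350} and s = 1, so 3 is a Miller–Rabin witness and 1351 is composite.
Base 5: x_0 = 5^675 mod 1351 = 454. x_0 ∉ {1, 1350} and s = 1, so 5 is a Miller–Rabin witness and 1351 is composite.
Base 491: x_0 = 491^675 mod 1351 = 568. x_0 ∉ {1, 1350} and s = 1, so 491 is a Miller–Rabin witness and 1351 is composite.
Base 715: x_0 = 715^675 mod 1351 = 106. x_0 ∉ {1, 1350} and s = 1, so 715 is a Miller–Rabin witness and 1351 is composite.
The smallest witness among the given bases is 3.

3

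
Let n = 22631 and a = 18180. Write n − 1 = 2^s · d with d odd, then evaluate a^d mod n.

11131

n − 1 = 22630 = 2^1 · 11315, so s = 1 and d = 11315.
Repeated squaring mod 22631: 18180^1 ≡ 18180, 18180^2 ≡ 9276, 18180^4 ≡ 1114, 18180^8 ≡ 18922, 18180^16 ≡ 19664, 18180^32 ≡ 22261, 18180^64 ≡ 1114, 18180^128 ≡ 18922, 18180^256 ≡ 19664, 18180^512 ≡ 22261, 18180^1024 ≡ 1114, 18180^2048 ≡ 18922, 18180^4096 ≡ 19664, 18180^8192 ≡ 22261.
11315 = 8192 + 2048 + 1024 + 32 + 16 + 2 + 1, so 18180^11315 ≡ 22261·18922·1114·22261·19664·9276·18180 ≡ 11131 (mod 22631).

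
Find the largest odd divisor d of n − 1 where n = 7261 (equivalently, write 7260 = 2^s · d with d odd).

1815

Halving: 7260 → 3630 → 1815; 1815 is odd.
So 7260 = 2^2 · 1815.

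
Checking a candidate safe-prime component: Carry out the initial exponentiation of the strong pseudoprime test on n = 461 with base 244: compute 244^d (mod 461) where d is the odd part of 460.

1

n − 1 = 460 = 2^2 · 115, so s = 2 and d = 115.
Repeated squaring mod 461: 244^1 ≡ 244, 244^2 ≡ 67, 244^4 ≡ 340, 244^8 ≡ 350, 244^16 ≡ 335, 244^32 ≡ 202, 244^64 ≡ 236.
115 = 64 + 32 + 16 + 2 + 1, so 244^115 ≡ 236·202·335·67·244 ≡ 1 (mod 461).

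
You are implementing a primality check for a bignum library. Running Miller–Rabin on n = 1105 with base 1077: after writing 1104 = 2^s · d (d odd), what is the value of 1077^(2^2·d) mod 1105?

n − 1 = 1104 = 2^4 · 69, so s = 4 and d = 69.
By repeated squaring, 1077^69 ≡ 177 (mod 1105).
x_0 = 177.
x_1 = 177^2 mod 1105 = 389.
x_2 = 389^2 mod 1105 = 1041.

1041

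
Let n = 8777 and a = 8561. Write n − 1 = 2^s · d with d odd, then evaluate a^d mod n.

n − 1 = 8776 = 2^3 · 1097, so s = 3 and d = 1097.
By repeated squaring, 8561^1097 ≡ 2219 (mod 8777).

2219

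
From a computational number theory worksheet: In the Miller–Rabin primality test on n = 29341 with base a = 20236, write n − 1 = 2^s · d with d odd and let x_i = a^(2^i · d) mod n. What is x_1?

n − 1 = 29340 = 2^2 · 7335, so s = 2 and d = 7335.
Repeated squaring mod 29341: 20236^1 ≡ 20236, 20236^2 ≡ 12700, 20236^4 ≡ 2523, 20236^8 ≡ 27873, 20236^16 ≡ 13131, 20236^32 ≡ 15445, 20236^64 ≡ 5695, 20236^128 ≡ 11220, 20236^256 ≡ 15510, 20236^512 ≡ 22582, 20236^1024 ≡ 144, 20236^2048 ≡ 20736, 20236^4096 ≡ 18682.
7335 = 4096 + 2048 + 1024 + 128 + 32 + 4 + 2 + 1, so 20236^7335 ≡ 18682·20736·144·11220·15445·2523·12700·20236 ≡ 20129 (mod 29341).
x_0 = 20129.
x_1 = 20129^2 mod 29341 = 6772.

6772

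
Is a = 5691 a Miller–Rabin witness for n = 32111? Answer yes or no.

n − 1 = 32110 = 2^1 · 16055, so s = 1 and d = 16055.
x_0 = 5691^16055 mod 32111 = 29901.
x_0 ∉ {1, 32110} and s = 1, so 5691 is a Miller–Rabin witness and 32111 is composite.

yes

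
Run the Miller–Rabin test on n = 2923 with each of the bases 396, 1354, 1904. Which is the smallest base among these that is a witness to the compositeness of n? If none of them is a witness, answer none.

1354

n − 1 = 2922 = 2^1 · 1461, so s = 1 and d = 1461.
Base 396: x_0 = 396^1461 mod 2923 = 1. x_0 = 1, so 396 is not a witness.
Base 1354: x_0 = 1354^1461 mod 2923 = 2154. x_0 ∉ {1, 2922} and s = 1, so 1354 is a Miller–Rabin witness and 2923 is composite.
Base 1904: x_0 = 1904^1461 mod 2923 = 378. x_0 ∉ {1, 2922} and s = 1, so 1904 is a Miller–Rabin witness and 2923 is composite.
The smallest witness among the given bases is 1354.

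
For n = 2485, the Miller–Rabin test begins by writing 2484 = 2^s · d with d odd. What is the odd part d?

Halving: 2484 → 1242 → 621; 621 is odd.
So 2484 = 2^2 · 621.

621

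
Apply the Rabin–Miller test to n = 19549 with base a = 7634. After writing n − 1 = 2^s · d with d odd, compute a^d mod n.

12389

n − 1 = 19548 = 2^2 · 4887, so s = 2 and d = 4887.
7634^4887 mod 19549 = 12389.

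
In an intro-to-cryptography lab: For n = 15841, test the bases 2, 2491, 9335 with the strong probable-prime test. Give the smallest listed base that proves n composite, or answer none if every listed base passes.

none

n − 1 = 15840 = 2^5 · 495, so s = 5 and d = 495.
Base 2: x_0 = 2^495 mod 15841 = 1. x_0 = 1, so 2 is not a witness.
Base 2491: x_0 = 2491^495 mod 15841 = 15840. x_0 = 15840 ≡ −1, so 2491 is not a witness.
Base 9335: x_0 = 9335^495 mod 15841 = 1. x_0 = 1, so 9335 is not a witness.
No listed base is a witness for 15841.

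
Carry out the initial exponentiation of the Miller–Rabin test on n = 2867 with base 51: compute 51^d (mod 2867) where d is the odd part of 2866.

n − 1 = 2866 = 2^1 · 1433, so s = 1 and d = 1433.
51^1433 mod 2867 = 1532.

1532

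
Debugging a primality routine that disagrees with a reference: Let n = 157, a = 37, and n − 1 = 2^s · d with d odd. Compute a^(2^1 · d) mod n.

1

n − 1 = 156 = 2^2 · 39, so s = 2 and d = 39.
Repeated squaring mod 157: 37^1 ≡ 37, 37^2 ≡ 113, 37^4 ≡ 52, 37^8 ≡ 35, 37^16 ≡ 126, 37^32 ≡ 19.
39 = 32 + 4 + 2 + 1, so 37^39 ≡ 19·52·113·37 ≡ 1 (mod 157).
x_0 = 1.
x_1 = 1^2 mod 157 = 1.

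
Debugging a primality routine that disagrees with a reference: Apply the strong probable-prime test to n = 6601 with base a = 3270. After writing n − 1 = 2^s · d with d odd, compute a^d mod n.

n − 1 = 6600 = 2^3 · 825, so s = 3 and d = 825.
3270^825 mod 6601 = 4509.

4509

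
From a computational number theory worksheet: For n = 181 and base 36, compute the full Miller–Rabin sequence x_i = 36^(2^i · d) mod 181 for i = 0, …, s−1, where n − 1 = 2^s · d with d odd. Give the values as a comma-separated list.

180, 1

n − 1 = 180 = 2^2 · 45, so s = 2 and d = 45.
x_0 = 36^45 mod 181 = 180.
x_1 = 180^2 mod 181 = 1.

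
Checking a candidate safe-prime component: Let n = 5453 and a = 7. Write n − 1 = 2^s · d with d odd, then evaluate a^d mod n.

1204

n − 1 = 5452 = 2^2 · 1363, so s = 2 and d = 1363.
Repeated squaring mod 5453: 7^1 ≡ 7, 7^2 ≡ 49, 7^4 ≡ 2401, 7^8 ≡ 980, 7^16 ≡ 672, 7^32 ≡ 4438, 7^64 ≡ 5061, 7^128 ≡ 980, 7^256 ≡ 672, 7^512 ≡ 4438, 7^1024 ≡ 5061.
1363 = 1024 + 256 + 64 + 16 + 2 + 1, so 7^1363 ≡ 5061·672·5061·672·49·7 ≡ 1204 (mod 5453).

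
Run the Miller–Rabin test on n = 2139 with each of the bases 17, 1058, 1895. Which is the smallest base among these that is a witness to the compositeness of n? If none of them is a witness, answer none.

n − 1 = 2138 = 2^1 · 1069, so s = 1 and d = 1069.
Base 17: x_0 = 17^1069 mod 2139 = 1574. x_0 ∉ {1, 2138} and s = 1, so 17 is a Miller–Rabin witness and 2139 is composite.
Base 1058: x_0 = 1058^1069 mod 2139 = 1403. x_0 ∉ {1, 2138} and s = 1, so 1058 is a Miller–Rabin witness and 2139 is composite.
Base 1895: x_0 = 1895^1069 mod 2139 = 380. x_0 ∉ {1, 2138} and s = 1, so 1895 is a Miller–Rabin witness and 2139 is composite.
The smallest witness among the given bases is 17.

17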